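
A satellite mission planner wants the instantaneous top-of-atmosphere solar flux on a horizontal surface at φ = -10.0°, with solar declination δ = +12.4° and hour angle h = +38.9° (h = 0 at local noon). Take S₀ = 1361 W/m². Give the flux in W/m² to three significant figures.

968 W/m²

cos θ_z = sin φ sin δ + cos φ cos δ cos h = -0.037288 + 0.748541 = 0.711253.
Flux = S₀ · cos θ_z = 1361 × 0.711253 = 968.0 W/m².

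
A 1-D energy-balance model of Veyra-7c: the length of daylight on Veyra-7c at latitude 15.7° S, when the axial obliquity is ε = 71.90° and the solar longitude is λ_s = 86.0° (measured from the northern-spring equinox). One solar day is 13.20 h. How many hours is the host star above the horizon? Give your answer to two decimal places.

2.42 h

Solar declination: sin δ = sin ε · sin λ_s = sin 71.90° × sin 86.0° = 0.94820, so δ = +71.478°.
cos H₀ = −tan φ · tan δ = −tan(-15.7°) × tan(+71.478°) = 0.8390, so H₀ = 0.5754 rad = 32.97°.
Daylight = 2H₀/(2π) × 13.20 h = (0.5754/π) × 13.20 = 2.42 h.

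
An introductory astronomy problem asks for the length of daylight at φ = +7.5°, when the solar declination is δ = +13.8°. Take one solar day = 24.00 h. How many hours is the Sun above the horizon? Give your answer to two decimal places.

cos H₀ = −tan φ · tan δ = −tan(+7.5°) × tan(+13.800°) = -0.0323, so H₀ = 1.6031 rad = 91.85°.
Daylight = 2H₀/(2π) × 24.00 h = (1.6031/π) × 24.00 = 12.25 h.

12.25 h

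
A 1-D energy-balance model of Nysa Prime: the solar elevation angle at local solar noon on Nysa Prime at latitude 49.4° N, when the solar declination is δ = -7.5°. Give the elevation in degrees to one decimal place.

33.1°

At local noon the hour angle is zero, so the zenith angle equals |ϕ − δ| = |+49.4° − (-7.500°)| = 56.900°.
Elevation = 90° − 56.900° = 33.1°.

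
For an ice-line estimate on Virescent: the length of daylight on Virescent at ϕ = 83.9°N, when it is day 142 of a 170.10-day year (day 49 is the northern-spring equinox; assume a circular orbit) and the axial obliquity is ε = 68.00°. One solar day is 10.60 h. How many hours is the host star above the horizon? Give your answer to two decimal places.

Solar longitude: L_s = 360° × (142 − 49)/170.10 = 196.825°.
sin δ = sin 68.00° × sin 196.825° = -0.26838, so δ = -15.568°.
cos h₀ = −tan ϕ · tan δ = 2.6069 ≥ 1, so the host star never rises (polar night) and h₀ = 0.
Daylight = 2h₀/(2π) × 10.60 h = (0.0000/π) × 10.60 = 0.00 h.

0.00 h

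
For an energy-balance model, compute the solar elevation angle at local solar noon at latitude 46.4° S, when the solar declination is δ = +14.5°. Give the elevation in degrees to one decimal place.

29.1°

At local noon the hour angle is zero, so the zenith angle equals |ϕ − δ| = |-46.4° − (+14.500°)| = 60.900°.
Elevation = 90° − 60.900° = 29.1°.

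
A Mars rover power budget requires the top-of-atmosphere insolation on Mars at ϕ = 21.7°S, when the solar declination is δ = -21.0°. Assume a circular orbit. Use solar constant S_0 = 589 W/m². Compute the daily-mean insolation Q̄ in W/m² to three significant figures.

Q̄ ≈ 204 W/m²

cos h₀ = −tan(-21.7°) tan(-21.000°) = -0.1528, h₀ = 1.7242 rad.
Bracket: h₀ sin ϕ sin δ + cos ϕ cos δ sin h₀ = 1.7242×-0.36975×-0.35837 + 0.92913×0.93358×0.98826 = 0.228469 + 0.857234 = 1.085703.
Q̄ = (S_0/π) × [bracket] = (589/π) × 1.085703 = 203.6 W/m².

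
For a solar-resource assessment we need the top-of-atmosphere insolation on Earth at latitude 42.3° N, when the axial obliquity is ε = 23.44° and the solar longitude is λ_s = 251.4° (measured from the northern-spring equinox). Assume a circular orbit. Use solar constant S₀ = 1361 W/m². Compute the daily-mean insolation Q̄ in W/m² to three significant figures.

Solar declination: sin δ = sin ε · sin λ_s = sin 23.44° × sin 251.4° = -0.37701, so δ = -22.149°.
cos H₀ = −tan(+42.3°) tan(-22.149°) = 0.3704, H₀ = 1.1914 rad.
Bracket: H₀ sin φ sin δ + cos φ cos δ sin H₀ = 1.1914×0.67301×-0.37701 + 0.73963×0.92621×0.92888 = -0.302296 + 0.636332 = 0.334036.
Q̄ = (S₀/π) × [bracket] = (1361/π) × 0.334036 = 144.7 W/m².

Q̄ ≈ 145 W/m²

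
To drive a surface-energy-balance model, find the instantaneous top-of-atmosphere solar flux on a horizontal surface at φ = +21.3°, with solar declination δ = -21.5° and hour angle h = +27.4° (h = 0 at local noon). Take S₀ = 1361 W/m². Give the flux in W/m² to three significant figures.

cos θ_z = sin φ sin δ + cos φ cos δ cos h = -0.133132 + 0.769613 = 0.636481.
Flux = S₀ · cos θ_z = 1361 × 0.636481 = 866.3 W/m².

866 W/m²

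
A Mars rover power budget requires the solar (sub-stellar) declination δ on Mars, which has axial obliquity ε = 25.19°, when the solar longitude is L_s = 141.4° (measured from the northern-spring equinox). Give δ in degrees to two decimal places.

δ = +15.40°

sin δ = sin ε · sin L_s = sin 25.19° × sin 141.4° = 0.265536.
δ = arcsin(0.265536) = +15.40°.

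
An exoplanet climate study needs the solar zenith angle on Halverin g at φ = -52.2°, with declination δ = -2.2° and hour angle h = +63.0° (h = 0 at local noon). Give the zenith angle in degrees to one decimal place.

θ_z = 72.0°

cos θ_z = sin φ sin δ + cos φ cos δ cos h = 0.030332 + 0.278049 = 0.308381.
θ_z = arccos(0.308381) = 72.0°.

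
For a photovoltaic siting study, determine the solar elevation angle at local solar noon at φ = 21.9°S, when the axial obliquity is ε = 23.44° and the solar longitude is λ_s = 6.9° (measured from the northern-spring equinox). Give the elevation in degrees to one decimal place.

Solar declination: sin δ = sin ε · sin λ_s = sin 23.44° × sin 6.9° = 0.04779, so δ = +2.739°.
At local noon the hour angle is zero, so the zenith angle equals |φ − δ| = |-21.9° − (+2.739°)| = 24.639°.
Elevation = 90° − 24.639° = 65.4°.

65.4°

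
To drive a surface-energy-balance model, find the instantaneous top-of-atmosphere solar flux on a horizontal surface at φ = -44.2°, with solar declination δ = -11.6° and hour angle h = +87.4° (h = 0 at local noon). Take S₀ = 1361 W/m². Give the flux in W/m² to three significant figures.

cos θ_z = sin φ sin δ + cos φ cos δ cos h = 0.140185 + 0.031857 = 0.172042.
Flux = S₀ · cos θ_z = 1361 × 0.172042 = 234.1 W/m².

234 W/m²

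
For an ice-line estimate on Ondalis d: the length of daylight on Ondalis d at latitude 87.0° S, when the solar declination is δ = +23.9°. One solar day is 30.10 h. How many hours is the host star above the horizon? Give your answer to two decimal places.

0.00 h

cos h₀ = −tan ϕ · tan δ = 8.4556 ≥ 1, so the host star never rises (polar night) and h₀ = 0.
Daylight = 2h₀/(2π) × 30.10 h = (0.0000/π) × 30.10 = 0.00 h.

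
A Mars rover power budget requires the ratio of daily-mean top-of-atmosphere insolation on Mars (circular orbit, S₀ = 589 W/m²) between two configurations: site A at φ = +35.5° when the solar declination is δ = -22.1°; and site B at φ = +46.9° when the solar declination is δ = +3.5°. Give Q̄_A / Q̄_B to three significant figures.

Q̄_A / Q̄_B ≈ 0.588

— Configuration A (φ=+35.5°):
cos H₀ = −tan(+35.5°) tan(-22.100°) = 0.2896, H₀ = 1.2769 rad.
Bracket: H₀ sin φ sin δ + cos φ cos δ sin H₀ = 1.2769×0.58070×-0.37622 + 0.81412×0.92653×0.95714 = -0.278966 + 0.721977 = 0.443011.
Q̄ = (S₀/π) × [bracket] = (589/π) × 0.443011 = 83.058 W/m².
— Configuration B (φ=+46.9°):
cos H₀ = −tan(+46.9°) tan(+3.500°) = -0.0654, H₀ = 1.6362 rad.
Bracket: H₀ sin φ sin δ + cos φ cos δ sin H₀ = 1.6362×0.73016×0.06105 + 0.68327×0.99813×0.99786 = 0.072936 + 0.680533 = 0.753469.
Q̄ = (S₀/π) × [bracket] = (589/π) × 0.753469 = 141.26 W/m².
Ratio Q̄_A / Q̄_B = 83.058 / 141.26 = 0.5880.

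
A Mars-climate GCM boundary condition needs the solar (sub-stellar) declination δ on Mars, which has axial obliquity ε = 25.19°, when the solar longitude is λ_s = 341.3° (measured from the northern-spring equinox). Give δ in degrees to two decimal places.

δ = -7.84°

sin δ = sin ε · sin λ_s = sin 25.19° × sin 341.3° = -0.136460.
δ = arcsin(-0.136460) = -7.84°.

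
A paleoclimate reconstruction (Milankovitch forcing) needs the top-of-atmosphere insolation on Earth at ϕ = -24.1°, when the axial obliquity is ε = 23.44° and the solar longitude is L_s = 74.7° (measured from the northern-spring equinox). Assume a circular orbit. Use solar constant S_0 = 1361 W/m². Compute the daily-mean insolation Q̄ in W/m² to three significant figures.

Q̄ ≈ 265 W/m²

Solar declination: sin δ = sin ε · sin L_s = sin 23.44° × sin 74.7° = 0.38369, so δ = +22.562°.
cos h₀ = −tan(-24.1°) tan(+22.562°) = 0.1859, h₀ = 1.3839 rad.
Bracket: h₀ sin ϕ sin δ + cos ϕ cos δ sin h₀ = 1.3839×-0.40833×0.38369 + 0.91283×0.92346×0.98258 = -0.216819 + 0.828278 = 0.611459.
Q̄ = (S_0/π) × [bracket] = (1361/π) × 0.611459 = 264.9 W/m².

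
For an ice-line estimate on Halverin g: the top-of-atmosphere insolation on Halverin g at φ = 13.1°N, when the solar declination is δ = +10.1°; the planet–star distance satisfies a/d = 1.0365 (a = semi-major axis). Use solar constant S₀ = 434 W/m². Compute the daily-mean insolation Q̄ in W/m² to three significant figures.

Q̄ ≈ 152 W/m²

cos H₀ = −tan(+13.1°) tan(+10.100°) = -0.0415, H₀ = 1.6123 rad.
Bracket: H₀ sin φ sin δ + cos φ cos δ sin H₀ = 1.6123×0.22665×0.17537 + 0.97398×0.98450×0.99914 = 0.064085 + 0.958059 = 1.022144.
Inverse-square distance factor (a/d)² = 1.0365² = 1.074332.
Q̄ = (S₀/π) × 1.074332 × [bracket] = (434/π) × 1.074332 × 1.022144 = 151.7 W/m².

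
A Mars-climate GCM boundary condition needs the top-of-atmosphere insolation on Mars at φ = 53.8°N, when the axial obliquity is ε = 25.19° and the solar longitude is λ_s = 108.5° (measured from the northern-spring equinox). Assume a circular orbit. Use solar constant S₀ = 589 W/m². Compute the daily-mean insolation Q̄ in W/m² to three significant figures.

Solar declination: sin δ = sin ε · sin λ_s = sin 25.19° × sin 108.5° = 0.40363, so δ = +23.805°.
cos H₀ = −tan(+53.8°) tan(+23.805°) = -0.6028, H₀ = 2.2178 rad.
Bracket: H₀ sin φ sin δ + cos φ cos δ sin H₀ = 2.2178×0.80696×0.40363 + 0.59061×0.91492×0.79792 = 0.722367 + 0.431165 = 1.153532.
Q̄ = (S₀/π) × [bracket] = (589/π) × 1.153532 = 216.3 W/m².

Q̄ ≈ 216 W/m²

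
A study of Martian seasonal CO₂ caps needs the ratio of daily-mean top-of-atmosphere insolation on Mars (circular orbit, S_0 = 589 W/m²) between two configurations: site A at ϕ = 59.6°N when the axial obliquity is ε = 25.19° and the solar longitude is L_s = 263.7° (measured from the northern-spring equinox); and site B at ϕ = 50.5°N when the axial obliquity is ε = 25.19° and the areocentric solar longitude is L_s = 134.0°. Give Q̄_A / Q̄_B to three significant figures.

Q̄_A / Q̄_B ≈ 0.0394

— Configuration A (ϕ=+59.6°):
Solar declination: sin δ = sin ε · sin L_s = sin 25.19° × sin 263.7° = -0.42305, so δ = -25.027°.
cos h₀ = −tan(+59.6°) tan(-25.027°) = 0.7958, h₀ = 0.6505 rad.
Bracket: h₀ sin ϕ sin δ + cos ϕ cos δ sin h₀ = 0.6505×0.86251×-0.42305 + 0.50603×0.90611×0.60557 = -0.237358 + 0.277665 = 0.040307.
Q̄ = (S_0/π) × [bracket] = (589/π) × 0.040307 = 7.5569 W/m².
— Configuration B (ϕ=+50.5°):
sin δ = sin 25.19° × sin 134.0° = 0.30617, so δ = +17.828°.
cos h₀ = −tan(+50.5°) tan(+17.828°) = -0.3901, h₀ = 1.9716 rad.
Bracket: h₀ sin ϕ sin δ + cos ϕ cos δ sin h₀ = 1.9716×0.77162×0.30617 + 0.63608×0.95198×0.92075 = 0.465784 + 0.557547 = 1.023331.
Q̄ = (S_0/π) × [bracket] = (589/π) × 1.023331 = 191.86 W/m².
Ratio Q̄_A / Q̄_B = 7.5569 / 191.86 = 0.03939.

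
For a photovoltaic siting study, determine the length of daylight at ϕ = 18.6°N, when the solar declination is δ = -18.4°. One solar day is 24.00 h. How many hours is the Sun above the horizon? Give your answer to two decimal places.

cos h₀ = −tan ϕ · tan δ = −tan(+18.6°) × tan(-18.400°) = 0.1120, so h₀ = 1.4586 rad = 83.57°.
Daylight = 2h₀/(2π) × 24.00 h = (1.4586/π) × 24.00 = 11.14 h.

11.14 h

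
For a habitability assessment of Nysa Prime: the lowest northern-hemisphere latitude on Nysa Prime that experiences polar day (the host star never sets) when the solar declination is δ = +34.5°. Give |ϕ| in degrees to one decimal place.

|ϕ| = 55.5°

Polar day requires cos h₀ = −tan ϕ tan δ ≤ −1, i.e. tan ϕ tan δ ≥ 1.
The boundary is |tan ϕ| · |tan δ| = 1, so |ϕ| = 90° − |δ| = 90° − 34.5° = 55.5° in the northern hemisphere.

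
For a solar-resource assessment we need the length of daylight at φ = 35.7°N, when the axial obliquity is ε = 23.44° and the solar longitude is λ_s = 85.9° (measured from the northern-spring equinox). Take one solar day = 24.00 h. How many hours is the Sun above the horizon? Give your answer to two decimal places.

14.41 h

Solar declination: sin δ = sin ε · sin λ_s = sin 23.44° × sin 85.9° = 0.39677, so δ = +23.376°.
cos H₀ = −tan φ · tan δ = −tan(+35.7°) × tan(+23.376°) = -0.3106, so H₀ = 1.8866 rad = 108.10°.
Daylight = 2H₀/(2π) × 24.00 h = (1.8866/π) × 24.00 = 14.41 h.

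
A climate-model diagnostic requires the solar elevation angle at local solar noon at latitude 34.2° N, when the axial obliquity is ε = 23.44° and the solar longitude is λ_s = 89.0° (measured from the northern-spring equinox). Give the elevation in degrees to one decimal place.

79.2°

Solar declination: sin δ = sin ε · sin λ_s = sin 23.44° × sin 89.0° = 0.39773, so δ = +23.436°.
At local noon the hour angle is zero, so the zenith angle equals |φ − δ| = |+34.2° − (+23.436°)| = 10.764°.
Elevation = 90° − 10.764° = 79.2°.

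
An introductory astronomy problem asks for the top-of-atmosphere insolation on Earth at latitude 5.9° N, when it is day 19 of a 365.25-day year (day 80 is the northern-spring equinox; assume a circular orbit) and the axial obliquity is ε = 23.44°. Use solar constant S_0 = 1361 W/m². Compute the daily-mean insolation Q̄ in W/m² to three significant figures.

Q̄ ≈ 381 W/m²

Solar longitude: L_s = 360° × (19 − 80)/365.25 = -60.123°, i.e. -60.123° + 360° = 299.877°.
sin δ = sin 23.44° × sin 299.877° = -0.34492, so δ = -20.177°.
cos h₀ = −tan(+5.9°) tan(-20.177°) = 0.0380, h₀ = 1.5328 rad.
Bracket: h₀ sin ϕ sin δ + cos ϕ cos δ sin h₀ = 1.5328×0.10279×-0.34492 + 0.99470×0.93863×0.99928 = -0.054344 + 0.932983 = 0.878639.
Q̄ = (S_0/π) × [bracket] = (1361/π) × 0.878639 = 380.6 W/m².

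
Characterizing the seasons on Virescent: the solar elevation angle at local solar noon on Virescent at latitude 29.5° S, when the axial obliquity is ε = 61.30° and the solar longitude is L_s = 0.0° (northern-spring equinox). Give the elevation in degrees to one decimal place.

Solar declination: sin δ = sin ε · sin L_s = sin 61.30° × sin 0.0° = 0.00000, so δ = +0.000°.
At local noon the hour angle is zero, so the zenith angle equals |ϕ − δ| = |-29.5° − (+0.000°)| = 29.500°.
Elevation = 90° − 29.500° = 60.5°.

60.5°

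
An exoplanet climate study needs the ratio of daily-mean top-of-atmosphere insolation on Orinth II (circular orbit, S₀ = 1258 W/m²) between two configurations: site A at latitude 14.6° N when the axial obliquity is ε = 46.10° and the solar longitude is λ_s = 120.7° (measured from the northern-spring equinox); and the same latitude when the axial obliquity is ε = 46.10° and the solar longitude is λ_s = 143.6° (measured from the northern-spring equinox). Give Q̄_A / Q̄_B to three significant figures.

Q̄_A / Q̄_B ≈ 0.972

— Configuration A (φ=+14.6°):
Solar declination: sin δ = sin ε · sin λ_s = sin 46.10° × sin 120.7° = 0.61957, so δ = +38.285°.
cos H₀ = −tan(+14.6°) tan(+38.285°) = -0.2056, H₀ = 1.7779 rad.
Bracket: H₀ sin φ sin δ + cos φ cos δ sin H₀ = 1.7779×0.25207×0.61957 + 0.96771×0.78494×0.97864 = 0.277664 + 0.743369 = 1.021033.
Q̄ = (S₀/π) × [bracket] = (1258/π) × 1.021033 = 408.86 W/m².
— Configuration B (φ=+14.6°):
Solar declination: sin δ = sin ε · sin λ_s = sin 46.10° × sin 143.6° = 0.42759, so δ = +25.315°.
cos H₀ = −tan(+14.6°) tan(+25.315°) = -0.1232, H₀ = 1.6943 rad.
Bracket: H₀ sin φ sin δ + cos φ cos δ sin H₀ = 1.6943×0.25207×0.42759 + 0.96771×0.90397×0.99238 = 0.182616 + 0.868115 = 1.050731.
Q̄ = (S₀/π) × [bracket] = (1258/π) × 1.050731 = 420.75 W/m².
Ratio Q̄_A / Q̄_B = 408.86 / 420.75 = 0.9717.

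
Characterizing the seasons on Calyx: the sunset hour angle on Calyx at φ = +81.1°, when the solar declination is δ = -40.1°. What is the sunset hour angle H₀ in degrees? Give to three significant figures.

cos H₀ = −tan φ · tan δ = 5.3774 ≥ 1, so the host star never rises (polar night) and H₀ = 0.

H₀ = 0.00°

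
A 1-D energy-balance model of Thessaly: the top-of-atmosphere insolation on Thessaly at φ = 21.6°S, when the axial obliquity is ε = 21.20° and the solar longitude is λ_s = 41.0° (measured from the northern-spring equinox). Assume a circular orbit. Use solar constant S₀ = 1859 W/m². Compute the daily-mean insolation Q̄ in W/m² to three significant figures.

Solar declination: sin δ = sin ε · sin λ_s = sin 21.20° × sin 41.0° = 0.23725, so δ = +13.724°.
cos H₀ = −tan(-21.6°) tan(+13.724°) = 0.0967, H₀ = 1.4740 rad.
Bracket: H₀ sin φ sin δ + cos φ cos δ sin H₀ = 1.4740×-0.36812×0.23725 + 0.92978×0.97145×0.99531 = -0.128734 + 0.898999 = 0.770265.
Q̄ = (S₀/π) × [bracket] = (1859/π) × 0.770265 = 455.8 W/m².

Q̄ ≈ 456 W/m²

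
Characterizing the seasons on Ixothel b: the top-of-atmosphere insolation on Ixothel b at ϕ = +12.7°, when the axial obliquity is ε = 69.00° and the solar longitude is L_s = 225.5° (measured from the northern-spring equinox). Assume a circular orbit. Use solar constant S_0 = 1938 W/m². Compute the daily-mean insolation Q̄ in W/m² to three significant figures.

Q̄ ≈ 316 W/m²

Solar declination: sin δ = sin ε · sin L_s = sin 69.00° × sin 225.5° = -0.66588, so δ = -41.750°.
cos h₀ = −tan(+12.7°) tan(-41.750°) = 0.2011, h₀ = 1.3683 rad.
Bracket: h₀ sin ϕ sin δ + cos ϕ cos δ sin h₀ = 1.3683×0.21985×-0.66588 + 0.97553×0.74606×0.97956 = -0.200311 + 0.712928 = 0.512617.
Q̄ = (S_0/π) × [bracket] = (1938/π) × 0.512617 = 316.2 W/m².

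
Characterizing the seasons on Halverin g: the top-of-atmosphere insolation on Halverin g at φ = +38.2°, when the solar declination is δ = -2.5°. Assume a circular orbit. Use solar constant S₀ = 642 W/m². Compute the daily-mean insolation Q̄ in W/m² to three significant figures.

cos H₀ = −tan(+38.2°) tan(-2.500°) = 0.0344, H₀ = 1.5364 rad.
Bracket: H₀ sin φ sin δ + cos φ cos δ sin H₀ = 1.5364×0.61841×-0.04362 + 0.78586×0.99905×0.99941 = -0.041444 + 0.784650 = 0.743206.
Q̄ = (S₀/π) × [bracket] = (642/π) × 0.743206 = 151.9 W/m².

Q̄ ≈ 152 W/m²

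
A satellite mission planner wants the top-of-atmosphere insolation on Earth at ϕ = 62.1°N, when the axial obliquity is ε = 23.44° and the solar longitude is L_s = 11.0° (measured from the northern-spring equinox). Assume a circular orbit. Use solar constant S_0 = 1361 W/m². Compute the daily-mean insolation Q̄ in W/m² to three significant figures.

Q̄ ≈ 250 W/m²

Solar declination: sin δ = sin ε · sin L_s = sin 23.44° × sin 11.0° = 0.07590, so δ = +4.353°.
cos h₀ = −tan(+62.1°) tan(+4.353°) = -0.1438, h₀ = 1.7151 rad.
Bracket: h₀ sin ϕ sin δ + cos ϕ cos δ sin h₀ = 1.7151×0.88377×0.07590 + 0.46793×0.99712×0.98961 = 0.115046 + 0.461735 = 0.576781.
Q̄ = (S_0/π) × [bracket] = (1361/π) × 0.576781 = 249.9 W/m².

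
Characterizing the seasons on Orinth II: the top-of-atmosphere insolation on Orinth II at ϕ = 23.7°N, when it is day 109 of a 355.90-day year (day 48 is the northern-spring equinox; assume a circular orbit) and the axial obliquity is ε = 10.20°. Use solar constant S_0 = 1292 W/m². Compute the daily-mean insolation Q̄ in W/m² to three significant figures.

Q̄ ≈ 413 W/m²

Solar longitude: L_s = 360° × (109 − 48)/355.90 = 61.703°.
sin δ = sin 10.20° × sin 61.703° = 0.15592, so δ = +8.970°.
cos h₀ = −tan(+23.7°) tan(+8.970°) = -0.0693, h₀ = 1.6401 rad.
Bracket: h₀ sin ϕ sin δ + cos ϕ cos δ sin h₀ = 1.6401×0.40195×0.15592 + 0.91566×0.98777×0.99760 = 0.102788 + 0.902291 = 1.005079.
Q̄ = (S_0/π) × [bracket] = (1292/π) × 1.005079 = 413.3 W/m².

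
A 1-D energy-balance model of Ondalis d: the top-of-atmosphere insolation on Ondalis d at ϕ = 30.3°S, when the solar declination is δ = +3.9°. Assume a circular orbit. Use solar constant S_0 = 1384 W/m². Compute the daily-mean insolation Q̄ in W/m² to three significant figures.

cos h₀ = −tan(-30.3°) tan(+3.900°) = 0.0398, h₀ = 1.5309 rad.
Bracket: h₀ sin ϕ sin δ + cos ϕ cos δ sin h₀ = 1.5309×-0.50453×0.06802 + 0.86340×0.99768×0.99921 = -0.052538 + 0.860716 = 0.808178.
Q̄ = (S_0/π) × [bracket] = (1384/π) × 0.808178 = 356.0 W/m².

Q̄ ≈ 356 W/m²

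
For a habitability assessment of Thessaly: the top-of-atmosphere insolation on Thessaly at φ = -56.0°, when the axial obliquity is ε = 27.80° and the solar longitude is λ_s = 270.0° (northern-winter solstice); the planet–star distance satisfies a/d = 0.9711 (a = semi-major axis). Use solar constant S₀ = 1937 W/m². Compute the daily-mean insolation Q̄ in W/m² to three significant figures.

Q̄ ≈ 734 W/m²

Solar declination: sin δ = sin ε · sin λ_s = sin 27.80° × sin 270.0° = -0.46639, so δ = -27.800°.
cos H₀ = −tan(-56.0°) tan(-27.800°) = -0.7817, H₀ = 2.4681 rad.
Bracket: H₀ sin φ sin δ + cos φ cos δ sin H₀ = 2.4681×-0.82904×-0.46639 + 0.55919×0.88458×0.62370 = 0.954306 + 0.308512 = 1.262818.
Inverse-square distance factor (a/d)² = 0.9711² = 0.943035.
Q̄ = (S₀/π) × 0.943035 × [bracket] = (1937/π) × 0.943035 × 1.262818 = 734.3 W/m².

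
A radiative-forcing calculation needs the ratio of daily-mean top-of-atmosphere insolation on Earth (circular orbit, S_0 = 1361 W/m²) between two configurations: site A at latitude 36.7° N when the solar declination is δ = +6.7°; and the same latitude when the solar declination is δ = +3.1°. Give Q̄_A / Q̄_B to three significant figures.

— Configuration A (ϕ=+36.7°):
cos h₀ = −tan(+36.7°) tan(+6.700°) = -0.0876, h₀ = 1.6585 rad.
Bracket: h₀ sin ϕ sin δ + cos ϕ cos δ sin h₀ = 1.6585×0.59763×0.11667 + 0.80178×0.99317×0.99616 = 0.115640 + 0.793246 = 0.908886.
Q̄ = (S_0/π) × [bracket] = (1361/π) × 0.908886 = 393.75 W/m².
— Configuration B (ϕ=+36.7°):
cos h₀ = −tan(+36.7°) tan(+3.100°) = -0.0404, h₀ = 1.6112 rad.
Bracket: h₀ sin ϕ sin δ + cos ϕ cos δ sin h₀ = 1.6112×0.59763×0.05408 + 0.80178×0.99854×0.99918 = 0.052074 + 0.799953 = 0.852027.
Q̄ = (S_0/π) × [bracket] = (1361/π) × 0.852027 = 369.11 W/m².
Ratio Q̄_A / Q̄_B = 393.75 / 369.11 = 1.067.

Q̄_A / Q̄_B ≈ 1.07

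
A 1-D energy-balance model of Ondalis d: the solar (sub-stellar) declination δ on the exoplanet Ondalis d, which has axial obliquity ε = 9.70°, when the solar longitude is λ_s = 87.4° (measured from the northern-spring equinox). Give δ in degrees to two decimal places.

δ = +9.69°

sin δ = sin ε · sin λ_s = sin 9.70° × sin 87.4° = 0.168316.
δ = arcsin(0.168316) = +9.69°.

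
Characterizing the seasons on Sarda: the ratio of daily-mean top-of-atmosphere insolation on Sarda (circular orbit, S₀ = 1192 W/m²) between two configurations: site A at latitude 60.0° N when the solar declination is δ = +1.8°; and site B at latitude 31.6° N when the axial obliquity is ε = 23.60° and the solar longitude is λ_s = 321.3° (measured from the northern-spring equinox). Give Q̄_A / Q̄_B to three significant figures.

Q̄_A / Q̄_B ≈ 0.864

— Configuration A (φ=+60.0°):
cos H₀ = −tan(+60.0°) tan(+1.800°) = -0.0544, H₀ = 1.6253 rad.
Bracket: H₀ sin φ sin δ + cos φ cos δ sin H₀ = 1.6253×0.86603×0.03141 + 0.50000×0.99951×0.99852 = 0.044211 + 0.499015 = 0.543226.
Q̄ = (S₀/π) × [bracket] = (1192/π) × 0.543226 = 206.11 W/m².
— Configuration B (φ=+31.6°):
Solar declination: sin δ = sin ε · sin λ_s = sin 23.60° × sin 321.3° = -0.25032, so δ = -14.496°.
cos H₀ = −tan(+31.6°) tan(-14.496°) = 0.1591, H₀ = 1.4111 rad.
Bracket: H₀ sin φ sin δ + cos φ cos δ sin H₀ = 1.4111×0.52399×-0.25032 + 0.85173×0.96816×0.98727 = -0.185087 + 0.814114 = 0.629027.
Q̄ = (S₀/π) × [bracket] = (1192/π) × 0.629027 = 238.67 W/m².
Ratio Q̄_A / Q̄_B = 206.11 / 238.67 = 0.8636.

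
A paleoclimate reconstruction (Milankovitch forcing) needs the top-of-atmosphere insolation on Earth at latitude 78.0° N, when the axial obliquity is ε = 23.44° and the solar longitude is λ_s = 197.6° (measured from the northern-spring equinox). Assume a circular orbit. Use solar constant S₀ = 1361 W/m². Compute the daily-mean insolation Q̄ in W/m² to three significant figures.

Solar declination: sin δ = sin ε · sin λ_s = sin 23.44° × sin 197.6° = -0.12028, so δ = -6.908°.
cos H₀ = −tan(+78.0°) tan(-6.908°) = 0.5700, H₀ = 0.9643 rad.
Bracket: H₀ sin φ sin δ + cos φ cos δ sin H₀ = 0.9643×0.97815×-0.12028 + 0.20791×0.99274×0.82164 = -0.113452 + 0.169587 = 0.056135.
Q̄ = (S₀/π) × [bracket] = (1361/π) × 0.056135 = 24.32 W/m².

Q̄ ≈ 24.3 W/m²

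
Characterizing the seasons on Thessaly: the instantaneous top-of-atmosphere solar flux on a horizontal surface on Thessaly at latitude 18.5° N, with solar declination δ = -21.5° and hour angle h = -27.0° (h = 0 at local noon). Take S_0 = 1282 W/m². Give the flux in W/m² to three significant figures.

cos θ_z = sin ϕ sin δ + cos ϕ cos δ cos h = -0.116293 + 0.786168 = 0.669875.
Flux = S_0 · cos θ_z = 1282 × 0.669875 = 858.8 W/m².

859 W/m²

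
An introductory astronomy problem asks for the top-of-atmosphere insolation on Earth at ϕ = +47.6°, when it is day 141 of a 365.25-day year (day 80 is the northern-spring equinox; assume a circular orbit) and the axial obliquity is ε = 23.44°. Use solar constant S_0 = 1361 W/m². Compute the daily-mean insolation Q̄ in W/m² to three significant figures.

Solar longitude: L_s = 360° × (141 − 80)/365.25 = 60.123°.
sin δ = sin 23.44° × sin 60.123° = 0.34492, so δ = +20.177°.
cos h₀ = −tan(+47.6°) tan(+20.177°) = -0.4024, h₀ = 1.9850 rad.
Bracket: h₀ sin ϕ sin δ + cos ϕ cos δ sin h₀ = 1.9850×0.73846×0.34492 + 0.67430×0.93863×0.91545 = 0.505599 + 0.579405 = 1.085004.
Q̄ = (S_0/π) × [bracket] = (1361/π) × 1.085004 = 470.0 W/m².

Q̄ ≈ 470 W/m²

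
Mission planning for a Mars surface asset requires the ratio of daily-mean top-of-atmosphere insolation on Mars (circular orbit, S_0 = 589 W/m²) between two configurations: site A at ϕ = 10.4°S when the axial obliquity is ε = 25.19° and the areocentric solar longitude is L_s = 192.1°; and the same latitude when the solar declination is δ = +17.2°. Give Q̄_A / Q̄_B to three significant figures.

— Configuration A (ϕ=-10.4°):
sin δ = sin 25.19° × sin 192.1° = -0.08922, so δ = -5.119°.
cos h₀ = −tan(-10.4°) tan(-5.119°) = -0.0164, h₀ = 1.5872 rad.
Bracket: h₀ sin ϕ sin δ + cos ϕ cos δ sin h₀ = 1.5872×-0.18052×-0.08922 + 0.98357×0.99601×0.99986 = 0.025563 + 0.979508 = 1.005071.
Q̄ = (S_0/π) × [bracket] = (589/π) × 1.005071 = 188.44 W/m².
— Configuration B (ϕ=-10.4°):
cos h₀ = −tan(-10.4°) tan(+17.200°) = 0.0568, h₀ = 1.5140 rad.
Bracket: h₀ sin ϕ sin δ + cos ϕ cos δ sin h₀ = 1.5140×-0.18052×0.29571 + 0.98357×0.95528×0.99838 = -0.080820 + 0.938063 = 0.857243.
Q̄ = (S_0/π) × [bracket] = (589/π) × 0.857243 = 160.72 W/m².
Ratio Q̄_A / Q̄_B = 188.44 / 160.72 = 1.172.

Q̄_A / Q̄_B ≈ 1.17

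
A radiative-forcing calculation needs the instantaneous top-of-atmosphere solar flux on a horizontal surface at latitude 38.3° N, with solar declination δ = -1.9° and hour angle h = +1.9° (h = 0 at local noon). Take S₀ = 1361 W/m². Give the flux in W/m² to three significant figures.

1.04e+03 W/m²

cos θ_z = sin φ sin δ + cos φ cos δ cos h = -0.020549 + 0.783914 = 0.763365.
Flux = S₀ · cos θ_z = 1361 × 0.763365 = 1039 W/m².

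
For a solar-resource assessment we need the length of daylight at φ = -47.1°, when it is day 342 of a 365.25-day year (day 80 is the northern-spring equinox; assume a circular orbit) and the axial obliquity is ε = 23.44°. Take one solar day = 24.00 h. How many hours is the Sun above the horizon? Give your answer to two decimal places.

Solar longitude: λ_s = 360° × (342 − 80)/365.25 = 258.234°.
sin δ = sin 23.44° × sin 258.234° = -0.38943, so δ = -22.919°.
cos H₀ = −tan φ · tan δ = −tan(-47.1°) × tan(-22.919°) = -0.4550, so H₀ = 2.0432 rad = 117.06°.
Daylight = 2H₀/(2π) × 24.00 h = (2.0432/π) × 24.00 = 15.61 h.

15.61 h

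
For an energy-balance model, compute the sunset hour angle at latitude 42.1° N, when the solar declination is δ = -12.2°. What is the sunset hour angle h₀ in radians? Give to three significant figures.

h₀ = 1.37 rad

cos h₀ = −tan ϕ · tan δ = −tan(+42.1°) × tan(-12.200°) = 0.1954, so h₀ = 1.3742 rad = 78.73°.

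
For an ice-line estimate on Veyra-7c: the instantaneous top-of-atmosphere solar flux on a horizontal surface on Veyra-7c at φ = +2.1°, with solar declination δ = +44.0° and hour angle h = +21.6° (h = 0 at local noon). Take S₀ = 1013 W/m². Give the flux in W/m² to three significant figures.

703 W/m²

cos θ_z = sin φ sin δ + cos φ cos δ cos h = 0.025455 + 0.668376 = 0.693831.
Flux = S₀ · cos θ_z = 1013 × 0.693831 = 702.9 W/m².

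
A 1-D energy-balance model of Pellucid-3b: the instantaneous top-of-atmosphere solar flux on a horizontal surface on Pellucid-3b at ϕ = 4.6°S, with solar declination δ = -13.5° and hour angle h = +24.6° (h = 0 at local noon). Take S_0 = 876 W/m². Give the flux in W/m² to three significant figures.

788 W/m²

cos θ_z = sin ϕ sin δ + cos ϕ cos δ cos h = 0.018722 + 0.881266 = 0.899988.
Flux = S_0 · cos θ_z = 876 × 0.899988 = 788.4 W/m².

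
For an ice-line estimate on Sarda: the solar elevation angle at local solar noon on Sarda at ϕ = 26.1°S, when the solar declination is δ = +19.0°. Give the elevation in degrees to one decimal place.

At local noon the hour angle is zero, so the zenith angle equals |ϕ − δ| = |-26.1° − (+19.000°)| = 45.100°.
Elevation = 90° − 45.100° = 44.9°.

44.9°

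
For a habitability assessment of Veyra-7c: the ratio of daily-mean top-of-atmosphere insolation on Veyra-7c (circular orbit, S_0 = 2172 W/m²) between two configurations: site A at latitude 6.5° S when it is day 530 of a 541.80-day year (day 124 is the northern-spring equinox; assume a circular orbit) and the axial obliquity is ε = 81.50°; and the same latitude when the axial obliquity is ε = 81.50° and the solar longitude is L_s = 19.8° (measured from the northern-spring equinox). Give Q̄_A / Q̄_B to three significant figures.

Q̄_A / Q̄_B ≈ 0.419

— Configuration A (ϕ=-6.5°):
Solar longitude: L_s = 360° × (530 − 124)/541.80 = 269.767°.
sin δ = sin 81.50° × sin 269.767° = -0.98901, so δ = -81.497°.
cos h₀ = −tan(-6.5°) tan(-81.497°) = -0.7621, h₀ = 2.4373 rad.
Bracket: h₀ sin ϕ sin δ + cos ϕ cos δ sin h₀ = 2.4373×-0.11320×-0.98901 + 0.99357×0.14786×0.64749 = 0.272870 + 0.095122 = 0.367992.
Q̄ = (S_0/π) × [bracket] = (2172/π) × 0.367992 = 254.42 W/m².
— Configuration B (ϕ=-6.5°):
Solar declination: sin δ = sin ε · sin L_s = sin 81.50° × sin 19.8° = 0.33502, so δ = +19.574°.
cos h₀ = −tan(-6.5°) tan(+19.574°) = 0.0405, h₀ = 1.5303 rad.
Bracket: h₀ sin ϕ sin δ + cos ϕ cos δ sin h₀ = 1.5303×-0.11320×0.33502 + 0.99357×0.94221×0.99918 = -0.058036 + 0.935384 = 0.877348.
Q̄ = (S_0/π) × [bracket] = (2172/π) × 0.877348 = 606.57 W/m².
Ratio Q̄_A / Q̄_B = 254.42 / 606.57 = 0.4194.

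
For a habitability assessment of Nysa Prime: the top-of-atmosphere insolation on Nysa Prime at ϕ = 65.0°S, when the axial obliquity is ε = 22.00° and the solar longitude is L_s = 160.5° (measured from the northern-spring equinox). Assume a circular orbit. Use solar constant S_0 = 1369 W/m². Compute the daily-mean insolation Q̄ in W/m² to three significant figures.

Solar declination: sin δ = sin ε · sin L_s = sin 22.00° × sin 160.5° = 0.12505, so δ = +7.183°.
cos h₀ = −tan(-65.0°) tan(+7.183°) = 0.2703, h₀ = 1.2971 rad.
Bracket: h₀ sin ϕ sin δ + cos ϕ cos δ sin h₀ = 1.2971×-0.90631×0.12505 + 0.42262×0.99215×0.96278 = -0.147006 + 0.403696 = 0.256690.
Q̄ = (S_0/π) × [bracket] = (1369/π) × 0.256690 = 111.9 W/m².

Q̄ ≈ 112 W/m²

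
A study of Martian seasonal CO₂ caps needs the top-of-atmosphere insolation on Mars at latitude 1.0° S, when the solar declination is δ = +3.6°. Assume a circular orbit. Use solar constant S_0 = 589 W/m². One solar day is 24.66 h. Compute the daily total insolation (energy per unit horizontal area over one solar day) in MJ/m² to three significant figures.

16.6 MJ/m²

cos h₀ = −tan(-1.0°) tan(+3.600°) = 0.0011, h₀ = 1.5697 rad.
Bracket: h₀ sin ϕ sin δ + cos ϕ cos δ sin h₀ = 1.5697×-0.01745×0.06279 + 0.99985×0.99803×1.00000 = -0.001720 + 0.997880 = 0.996160.
Q̄ = (S_0/π) × [bracket] = (589/π) × 0.996160 = 186.76 W/m².
Daily total = Q̄ × 24.66 h × 3600 s/h = 186.76 × 24.66 × 3600 / 10⁶ = 16.58 MJ/m².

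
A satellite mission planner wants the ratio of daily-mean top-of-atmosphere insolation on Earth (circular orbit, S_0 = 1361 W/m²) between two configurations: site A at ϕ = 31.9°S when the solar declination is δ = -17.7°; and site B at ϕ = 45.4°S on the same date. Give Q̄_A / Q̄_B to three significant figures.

— Configuration A (ϕ=-31.9°):
cos h₀ = −tan(-31.9°) tan(-17.700°) = -0.1986, h₀ = 1.7708 rad.
Bracket: h₀ sin ϕ sin δ + cos ϕ cos δ sin h₀ = 1.7708×-0.52844×-0.30403 + 0.84897×0.95266×0.98007 = 0.284500 + 0.792661 = 1.077161.
Q̄ = (S_0/π) × [bracket] = (1361/π) × 1.077161 = 466.65 W/m².
— Configuration B (ϕ=-45.4°):
cos h₀ = −tan(-45.4°) tan(-17.700°) = -0.3236, h₀ = 1.9004 rad.
Bracket: h₀ sin ϕ sin δ + cos ϕ cos δ sin h₀ = 1.9004×-0.71203×-0.30403 + 0.70215×0.95266×0.94618 = 0.411396 + 0.632909 = 1.044305.
Q̄ = (S_0/π) × [bracket] = (1361/π) × 1.044305 = 452.41 W/m².
Ratio Q̄_A / Q̄_B = 466.65 / 452.41 = 1.031.

Q̄_A / Q̄_B ≈ 1.03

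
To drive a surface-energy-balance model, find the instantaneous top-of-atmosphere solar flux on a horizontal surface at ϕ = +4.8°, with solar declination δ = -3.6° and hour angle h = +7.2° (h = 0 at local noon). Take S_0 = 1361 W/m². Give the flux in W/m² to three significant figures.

1.34e+03 W/m²

cos θ_z = sin ϕ sin δ + cos ϕ cos δ cos h = -0.005254 + 0.986684 = 0.981430.
Flux = S_0 · cos θ_z = 1361 × 0.981430 = 1336 W/m².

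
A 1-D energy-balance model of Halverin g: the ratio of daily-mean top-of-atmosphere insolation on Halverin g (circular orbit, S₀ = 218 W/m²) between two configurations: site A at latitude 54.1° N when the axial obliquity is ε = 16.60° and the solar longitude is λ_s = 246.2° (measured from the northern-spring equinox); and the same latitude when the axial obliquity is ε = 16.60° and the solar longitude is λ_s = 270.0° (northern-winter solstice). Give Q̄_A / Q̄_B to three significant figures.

Q̄_A / Q̄_B ≈ 1.11

— Configuration A (φ=+54.1°):
Solar declination: sin δ = sin ε · sin λ_s = sin 16.60° × sin 246.2° = -0.26139, so δ = -15.153°.
cos H₀ = −tan(+54.1°) tan(-15.153°) = 0.3741, H₀ = 1.1874 rad.
Bracket: H₀ sin φ sin δ + cos φ cos δ sin H₀ = 1.1874×0.81004×-0.26139 + 0.58637×0.96523×0.92739 = -0.251416 + 0.524886 = 0.273470.
Q̄ = (S₀/π) × [bracket] = (218/π) × 0.273470 = 18.977 W/m².
— Configuration B (φ=+54.1°):
Solar declination: sin δ = sin ε · sin λ_s = sin 16.60° × sin 270.0° = -0.28569, so δ = -16.600°.
cos H₀ = −tan(+54.1°) tan(-16.600°) = 0.4118, H₀ = 1.1463 rad.
Bracket: H₀ sin φ sin δ + cos φ cos δ sin H₀ = 1.1463×0.81004×-0.28569 + 0.58637×0.95832×0.91126 = -0.265277 + 0.512064 = 0.246787.
Q̄ = (S₀/π) × [bracket] = (218/π) × 0.246787 = 17.125 W/m².
Ratio Q̄_A / Q̄_B = 18.977 / 17.125 = 1.108.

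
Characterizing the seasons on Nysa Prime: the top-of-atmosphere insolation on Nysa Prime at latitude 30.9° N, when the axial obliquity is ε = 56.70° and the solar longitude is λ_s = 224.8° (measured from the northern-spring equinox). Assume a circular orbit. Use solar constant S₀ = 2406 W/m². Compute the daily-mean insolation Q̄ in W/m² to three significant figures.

Q̄ ≈ 219 W/m²

Solar declination: sin δ = sin ε · sin λ_s = sin 56.70° × sin 224.8° = -0.58894, so δ = -36.082°.
cos H₀ = −tan(+30.9°) tan(-36.082°) = 0.4361, H₀ = 1.1195 rad.
Bracket: H₀ sin φ sin δ + cos φ cos δ sin H₀ = 1.1195×0.51354×-0.58894 + 0.85806×0.80818×0.89988 = -0.338586 + 0.624037 = 0.285451.
Q̄ = (S₀/π) × [bracket] = (2406/π) × 0.285451 = 218.6 W/m².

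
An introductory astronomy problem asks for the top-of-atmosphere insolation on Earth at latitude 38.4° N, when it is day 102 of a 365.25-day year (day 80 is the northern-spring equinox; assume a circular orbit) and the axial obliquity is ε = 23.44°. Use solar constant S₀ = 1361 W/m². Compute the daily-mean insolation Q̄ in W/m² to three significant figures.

Q̄ ≈ 400 W/m²

Solar longitude: λ_s = 360° × (102 − 80)/365.25 = 21.684°.
sin δ = sin 23.44° × sin 21.684° = 0.14698, so δ = +8.452°.
cos H₀ = −tan(+38.4°) tan(+8.452°) = -0.1178, H₀ = 1.6888 rad.
Bracket: H₀ sin φ sin δ + cos φ cos δ sin H₀ = 1.6888×0.62115×0.14698 + 0.78369×0.98914×0.99304 = 0.154182 + 0.769784 = 0.923966.
Q̄ = (S₀/π) × [bracket] = (1361/π) × 0.923966 = 400.3 W/m².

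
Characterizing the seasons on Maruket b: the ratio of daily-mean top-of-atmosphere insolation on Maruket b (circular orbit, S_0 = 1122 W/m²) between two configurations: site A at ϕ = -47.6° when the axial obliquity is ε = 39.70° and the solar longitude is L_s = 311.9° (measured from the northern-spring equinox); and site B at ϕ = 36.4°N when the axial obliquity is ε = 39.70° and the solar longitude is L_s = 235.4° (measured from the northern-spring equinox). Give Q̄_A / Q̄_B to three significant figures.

Q̄_A / Q̄_B ≈ 4.69

— Configuration A (ϕ=-47.6°):
Solar declination: sin δ = sin ε · sin L_s = sin 39.70° × sin 311.9° = -0.47544, so δ = -28.388°.
cos h₀ = −tan(-47.6°) tan(-28.388°) = -0.5918, h₀ = 2.2041 rad.
Bracket: h₀ sin ϕ sin δ + cos ϕ cos δ sin h₀ = 2.2041×-0.73846×-0.47544 + 0.67430×0.87975×0.80605 = 0.773845 + 0.478161 = 1.252006.
Q̄ = (S_0/π) × [bracket] = (1122/π) × 1.252006 = 447.15 W/m².
— Configuration B (ϕ=+36.4°):
Solar declination: sin δ = sin ε · sin L_s = sin 39.70° × sin 235.4° = -0.52579, so δ = -31.722°.
cos h₀ = −tan(+36.4°) tan(-31.722°) = 0.4557, h₀ = 1.0976 rad.
Bracket: h₀ sin ϕ sin δ + cos ϕ cos δ sin h₀ = 1.0976×0.59342×-0.52579 + 0.80489×0.85061×0.89012 = -0.342467 + 0.609418 = 0.266951.
Q̄ = (S_0/π) × [bracket] = (1122/π) × 0.266951 = 95.340 W/m².
Ratio Q̄_A / Q̄_B = 447.15 / 95.340 = 4.690.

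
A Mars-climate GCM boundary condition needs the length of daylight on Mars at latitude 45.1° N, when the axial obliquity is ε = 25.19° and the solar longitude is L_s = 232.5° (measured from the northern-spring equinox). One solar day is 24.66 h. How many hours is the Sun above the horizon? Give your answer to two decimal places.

9.44 h

Solar declination: sin δ = sin ε · sin L_s = sin 25.19° × sin 232.5° = -0.33767, so δ = -19.735°.
cos h₀ = −tan ϕ · tan δ = −tan(+45.1°) × tan(-19.735°) = 0.3600, so h₀ = 1.2025 rad = 68.90°.
Daylight = 2h₀/(2π) × 24.66 h = (1.2025/π) × 24.66 = 9.44 h.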